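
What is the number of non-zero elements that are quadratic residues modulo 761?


For prime p, the number of non-zero quadratic residues is (p-1)/2.
= (761-1)/2
= 380

380


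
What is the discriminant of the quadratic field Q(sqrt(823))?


For K = Q(sqrt(d)) with d squarefree: disc(K) = d if d = 1 mod 4, and disc(K) = 4d if d = 2 or 3 mod 4.
Here d = 823, and d mod 4 = 3.
d = 3 mod 4, not 1 (O_K = Z[sqrt(d)]), so disc(K) = 4d = 4 * (823) = 3292

3292


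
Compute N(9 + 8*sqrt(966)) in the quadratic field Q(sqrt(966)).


N(a + b*sqrt(d)) = a^2 - d*b^2
= (9)^2 - (966)*(8)^2
= 81 - 61824
= -61743

-61743


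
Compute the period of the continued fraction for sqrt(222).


Run the CF algorithm for sqrt(222).
a_0 = floor(sqrt(222)) = 14; set m_0=0, q_0=1.
Recurrence: m' = q*a - m,  q' = (d - m'^2)/q,  a' = floor((a_0 + m')/q').
  step 1: m=14, q=26, a=1
  step 2: m=12, q=3, a=8
  step 3: m=12, q=26, a=1
  step 4: m=14, q=1, a=28
a_4 = 2*a_0 = 28, so the period closes here.
sqrt(222) = [14; 1, 8, 1, 28]
Period length = 4

4


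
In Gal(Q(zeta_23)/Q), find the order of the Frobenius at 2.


The Frobenius at p in Gal(Q(zeta_n)/Q) = (Z/nZ)* is the class of p, so its order is ord_23(2), the smallest k >= 1 with 2^k = 1 mod 23.
n = 23 = 23, phi(23) = 22; the order divides phi(n).
Divisors of 22: 1, 2, 11, 22
Repeated squaring mod 23: 2^1 = 2, 2^2 = 4, 2^4 = 16, 2^8 = 3, 2^16 = 9
Test divisors in increasing order:
  k=1: 2^1 = 2 mod 23
  k=2: 2^2 = 4 mod 23
  k=11: 2^11 = 3 * 4 * 2 = 1 mod 23  <- first divisor giving 1
Order = 11

11


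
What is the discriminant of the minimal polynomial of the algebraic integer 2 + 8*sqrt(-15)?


The element 2 + 8*sqrt(-15) has minimal polynomial:
x^2 - 4*x + 964
Discriminant = (-4)^2 - 4*(964)
= 16 - 3856
= -3840

-3840


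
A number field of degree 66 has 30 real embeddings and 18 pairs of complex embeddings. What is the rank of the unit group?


By Dirichlet's unit theorem:
rank = r1 + r2 - 1
= 30 + 18 - 1
= 47

47


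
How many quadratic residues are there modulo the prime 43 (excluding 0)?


For prime p, the number of non-zero quadratic residues is (p-1)/2.
= (43-1)/2
= 21

21


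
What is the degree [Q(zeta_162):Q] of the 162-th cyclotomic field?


The degree equals Euler's totient phi(162).
162 = 2 * 3^4
phi(162) = 54

54


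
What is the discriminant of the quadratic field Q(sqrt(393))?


For K = Q(sqrt(d)) with d squarefree: disc(K) = d if d = 1 mod 4, and disc(K) = 4d if d = 2 or 3 mod 4.
Here d = 393, and d mod 4 = 1.
d = 1 mod 4 (O_K = Z[(1+sqrt(d))/2]), so disc(K) = d = 393

393


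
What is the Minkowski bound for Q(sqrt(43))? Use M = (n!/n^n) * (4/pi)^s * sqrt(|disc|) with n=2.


d = 43, d mod 4 = 3, so disc(K) = 4d = 172; |disc(K)| = 172
Real quadratic field, so n = 2, s = r2 = 0, r1 = 2
M = (n!/n^n) * (4/pi)^s * sqrt(|disc(K)|) = (2!/2^2) * (4/pi)^0 * sqrt(172)
= 0.5 * 1.000000 * 13.114877
= 6.5574

6.5574


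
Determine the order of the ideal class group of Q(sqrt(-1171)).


K = Q(sqrt(-1171)). d mod 4 = 1, so D = disc(K) = d = -1171
h(K) equals the number of primitive reduced positive-definite forms (a, b, c) = a*x^2 + b*x*y + c*y^2 with b^2 - 4ac = D,
where reduced means |b| <= a <= c, with b >= 0 whenever |b| = a or a = c, and primitive means gcd(a, b, c) = 1.
Reduced forces 3a^2 <= |D| = 1171, so 1 <= a <= 19; b must have the parity of D, and c = (b^2 - D)/(4a) must be an integer >= a.
Enumerate a = 1..19, b in [-a, a]:
  a=1: (1, 1, 293)  [1]
  a=2..4: none
  a=5: (5, -3, 59), (5, 3, 59)  [2]
  a=6..12: none
  a=13: (13, -5, 23), (13, 5, 23)  [2]
  a=14..16: none
  a=17: (17, -11, 19), (17, 11, 19)  [2]
  a=18..19: none
Total reduced forms: 1 + 2 + 2 + 2 = 7
h = 7

7


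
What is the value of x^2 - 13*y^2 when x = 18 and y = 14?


x^2 - d*y^2
= 18^2 - 13*14^2
= 324 - 2548
= -2224

-2224


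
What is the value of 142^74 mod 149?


p = 149 is prime and the exponent is (p-1)/2 = 74, so by Euler's criterion 142^74 = (142/149) = +1 or -1 mod 149.
Compute by square-and-multiply:
  74 = 64 + 8 + 2 (binary 1001010)
  Repeated squaring mod 149: 142^1 = 142, 142^2 = 49, 142^4 = 17, 142^8 = 140, 142^16 = 81, 142^32 = 5, 142^64 = 25
  142^74 = 142^64 * 142^8 * 142^2 = 25 * 140 * 49 mod 149
    25 * 140 = 3500 = 73 mod 149
    73 * 49 = 3577 = 1 mod 149
  142^74 = 1 mod 149
Result 1: 142 is a quadratic residue mod 149.
142^74 mod 149 = 1

1


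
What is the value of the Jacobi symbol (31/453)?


Compute (31/453) via quadratic reciprocity:
  reciprocity: (31/453) -> +(453/31)
  reduce: (19/31)
  reciprocity: (19/31) -> -(31/19)
  reduce: (12/19)
  pull out 2: (2/19) = -1  (since 19 mod 8 = 3)
  pull out 2: (2/19) = -1  (since 19 mod 8 = 3)
  reciprocity: (3/19) -> -(19/3)
  reduce: (1/3)
  (1/3) = 1
Product of signs = 1

1


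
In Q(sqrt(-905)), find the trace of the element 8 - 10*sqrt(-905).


Tr(a + b*sqrt(d)) = (a + b*sqrt(d)) + (a - b*sqrt(d)) = 2a
= 2 * (8)
= 16

16


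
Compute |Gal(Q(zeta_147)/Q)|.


|Gal(Q(zeta_147)/Q)| = phi(147)
= 84

84


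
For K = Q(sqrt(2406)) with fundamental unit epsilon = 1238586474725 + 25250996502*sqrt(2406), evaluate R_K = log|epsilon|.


epsilon = 1238586474725 + 25250996502*sqrt(2406)
= 2.4772e+12
R = ln(2.4772e+12)
= 28.5381

28.5381


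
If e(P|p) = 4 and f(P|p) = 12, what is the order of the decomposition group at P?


|D_P| = e * f
= 4 * 12
= 48

48


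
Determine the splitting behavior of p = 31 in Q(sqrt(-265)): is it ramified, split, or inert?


K = Q(sqrt(-265)). Since d mod 4 = 3, disc(K) = -1060.
Check p | disc: -1060 mod 31 = 25.
p does not divide disc. Compute Legendre symbol (d/p):
14^((31-1)/2) mod 31 = 1
(d/p) = 1, so p splits: (p) = P*P' with e=1, f=1, g=2.
Therefore p is split.

split


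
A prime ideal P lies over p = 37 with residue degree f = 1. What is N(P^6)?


N(P^a) = p^(a*f)
= 37^(6*1)
= 37^6
= 2565726409

2565726409


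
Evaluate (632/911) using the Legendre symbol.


p = 911 is prime, so compute (632/911) with the reciprocity algorithm (Jacobi-symbol steps: pull out 2s via (2/n), flip via reciprocity, reduce):
  pull out 2: (2/911) = +1  (since 911 mod 8 = 7)
  pull out 2: (2/911) = +1  (since 911 mod 8 = 7)
  pull out 2: (2/911) = +1  (since 911 mod 8 = 7)
  reciprocity: (79/911) -> -(911/79)
  reduce: (42/79)
  pull out 2: (2/79) = +1  (since 79 mod 8 = 7)
  reciprocity: (21/79) -> +(79/21)
  reduce: (16/21)
  pull out 2: (2/21) = -1  (since 21 mod 8 = 5)
  pull out 2: (2/21) = -1  (since 21 mod 8 = 5)
  pull out 2: (2/21) = -1  (since 21 mod 8 = 5)
  pull out 2: (2/21) = -1  (since 21 mod 8 = 5)
  (1/21) = 1
Product of signs = -1
(632/911) = -1

-1


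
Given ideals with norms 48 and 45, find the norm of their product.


N(IJ) = N(I) * N(J)
= 48 * 45
= 2160

2160


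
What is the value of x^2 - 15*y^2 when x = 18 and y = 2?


x^2 - d*y^2
= 18^2 - 15*2^2
= 324 - 60
= 264

264


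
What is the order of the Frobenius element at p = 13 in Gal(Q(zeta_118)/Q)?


The Frobenius at p in Gal(Q(zeta_n)/Q) = (Z/nZ)* is the class of p, so its order is ord_118(13), the smallest k >= 1 with 13^k = 1 mod 118.
n = 118 = 2 * 59, phi(118) = 58; the order divides phi(n).
Divisors of 58: 1, 2, 29, 58
Repeated squaring mod 118: 13^1 = 13, 13^2 = 51, 13^4 = 5, 13^8 = 25, 13^16 = 35, 13^32 = 45
Test divisors in increasing order:
  k=1: 13^1 = 13 mod 118
  k=2: 13^2 = 51 mod 118
  k=29: 13^29 = 35 * 25 * 5 * 13 = 117 mod 118
  k=58: 13^58 = 45 * 35 * 25 * 51 = 1 mod 118  <- first divisor giving 1
Order = 58

58


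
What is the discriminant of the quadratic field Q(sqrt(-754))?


For K = Q(sqrt(d)) with d squarefree: disc(K) = d if d = 1 mod 4, and disc(K) = 4d if d = 2 or 3 mod 4.
Here d = -754, and d mod 4 = 2.
d = 2 mod 4, not 1 (O_K = Z[sqrt(d)]), so disc(K) = 4d = 4 * (-754) = -3016

-3016


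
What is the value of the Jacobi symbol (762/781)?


Compute (762/781) via quadratic reciprocity:
  pull out 2: (2/781) = -1  (since 781 mod 8 = 5)
  reciprocity: (381/781) -> +(781/381)
  reduce: (19/381)
  reciprocity: (19/381) -> +(381/19)
  reduce: (1/19)
  (1/19) = 1
Product of signs = -1

-1


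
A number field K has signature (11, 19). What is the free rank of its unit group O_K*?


By Dirichlet's unit theorem:
rank = r1 + r2 - 1
= 11 + 19 - 1
= 29

29


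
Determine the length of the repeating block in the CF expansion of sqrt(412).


Run the CF algorithm for sqrt(412).
a_0 = floor(sqrt(412)) = 20; set m_0=0, q_0=1.
Recurrence: m' = q*a - m,  q' = (d - m'^2)/q,  a' = floor((a_0 + m')/q').
  step 1: m=20, q=12, a=3
  step 2: m=16, q=13, a=2
  step 3: m=10, q=24, a=1
  step 4: m=14, q=9, a=3
  step 5: m=13, q=27, a=1
  step 6: m=14, q=8, a=4
  step 7: m=18, q=11, a=3
  step 8: m=15, q=17, a=2
  step 9: m=19, q=3, a=13
  step 10: m=20, q=4, a=10
  step 11: m=20, q=3, a=13
  step 12: m=19, q=17, a=2
  step 13: m=15, q=11, a=3
  step 14: m=18, q=8, a=4
  step 15: m=14, q=27, a=1
  step 16: m=13, q=9, a=3
  step 17: m=14, q=24, a=1
  step 18: m=10, q=13, a=2
  step 19: m=16, q=12, a=3
  step 20: m=20, q=1, a=40
a_20 = 2*a_0 = 40, so the period closes here.
sqrt(412) = [20; 3, 2, 1, 3, 1, 4, 3, 2, 13, 10, 13, 2, 3, 4, 1, 3, 1, 2, 3, 40]
Period length = 20

20


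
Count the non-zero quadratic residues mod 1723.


For prime p, the number of non-zero quadratic residues is (p-1)/2.
= (1723-1)/2
= 861

861


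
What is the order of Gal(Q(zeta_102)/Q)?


|Gal(Q(zeta_102)/Q)| = phi(102)
= 32

32


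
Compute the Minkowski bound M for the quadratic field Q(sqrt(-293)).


d = -293, d mod 4 = 3, so disc(K) = 4d = -1172; |disc(K)| = 1172
Imaginary quadratic field, so n = 2, s = r2 = 1, r1 = 0
M = (n!/n^n) * (4/pi)^s * sqrt(|disc(K)|) = (2!/2^2) * (4/pi)^1 * sqrt(1172)
= 0.5 * 1.273240 * 34.234486
= 21.7944

21.7944


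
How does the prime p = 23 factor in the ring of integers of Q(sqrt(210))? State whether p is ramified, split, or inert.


K = Q(sqrt(210)). Since d mod 4 = 2, disc(K) = 840.
Check p | disc: 840 mod 23 = 12.
p does not divide disc. Compute Legendre symbol (d/p):
3^((23-1)/2) mod 23 = 1
(d/p) = 1, so p splits: (p) = P*P' with e=1, f=1, g=2.
Therefore p is split.

split


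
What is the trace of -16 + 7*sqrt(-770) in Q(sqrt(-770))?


Tr(a + b*sqrt(d)) = (a + b*sqrt(d)) + (a - b*sqrt(d)) = 2a
= 2 * (-16)
= -32

-32


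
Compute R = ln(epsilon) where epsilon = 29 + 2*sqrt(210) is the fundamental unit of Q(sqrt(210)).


epsilon = 29 + 2*sqrt(210)
= 57.9828
R = ln(57.9828)
= 4.0601

4.0601


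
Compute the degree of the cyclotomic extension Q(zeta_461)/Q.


The degree equals Euler's totient phi(461).
461 = 461
phi(461) = 460

460


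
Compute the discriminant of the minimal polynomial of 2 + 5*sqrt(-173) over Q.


The element 2 + 5*sqrt(-173) has minimal polynomial:
x^2 - 4*x + 4329
Discriminant = (-4)^2 - 4*(4329)
= 16 - 17316
= -17300

-17300


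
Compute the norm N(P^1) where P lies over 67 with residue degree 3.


N(P^a) = p^(a*f)
= 67^(1*3)
= 67^3
= 300763

300763


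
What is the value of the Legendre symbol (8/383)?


p = 383 is prime, so compute (8/383) with the reciprocity algorithm (Jacobi-symbol steps: pull out 2s via (2/n), flip via reciprocity, reduce):
  pull out 2: (2/383) = +1  (since 383 mod 8 = 7)
  pull out 2: (2/383) = +1  (since 383 mod 8 = 7)
  pull out 2: (2/383) = +1  (since 383 mod 8 = 7)
  (1/383) = 1
Product of signs = 1
(8/383) = 1

1


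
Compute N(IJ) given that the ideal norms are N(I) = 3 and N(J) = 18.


N(IJ) = N(I) * N(J)
= 3 * 18
= 54

54


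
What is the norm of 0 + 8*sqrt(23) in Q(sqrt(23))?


N(a + b*sqrt(d)) = a^2 - d*b^2
= (0)^2 - (23)*(8)^2
= 0 - 1472
= -1472

-1472


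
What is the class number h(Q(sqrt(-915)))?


K = Q(sqrt(-915)). d mod 4 = 1, so D = disc(K) = d = -915
h(K) equals the number of primitive reduced positive-definite forms (a, b, c) = a*x^2 + b*x*y + c*y^2 with b^2 - 4ac = D,
where reduced means |b| <= a <= c, with b >= 0 whenever |b| = a or a = c, and primitive means gcd(a, b, c) = 1.
Reduced forces 3a^2 <= |D| = 915, so 1 <= a <= 17; b must have the parity of D, and c = (b^2 - D)/(4a) must be an integer >= a.
Enumerate a = 1..17, b in [-a, a]:
  a=1: (1, 1, 229)  [1]
  a=2: none
  a=3: (3, 3, 77)  [1]
  a=4: none
  a=5: (5, 5, 47)  [1]
  a=6: none
  a=7: (7, -3, 33), (7, 3, 33)  [2]
  a=8..10: none
  a=11: (11, -3, 21), (11, 3, 21)  [2]
  a=12..14: none
  a=15: (15, 15, 19)  [1]
  a=16..17: none
Total reduced forms: 1 + 1 + 1 + 2 + 2 + 1 = 8
h = 8

8


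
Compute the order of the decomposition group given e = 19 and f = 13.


|D_P| = e * f
= 19 * 13
= 247

247


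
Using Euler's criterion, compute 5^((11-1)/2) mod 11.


p = 11 is prime and the exponent is (p-1)/2 = 5, so by Euler's criterion 5^5 = (5/11) = +1 or -1 mod 11.
Compute by square-and-multiply:
  5 = 4 + 1 (binary 101)
  Repeated squaring mod 11: 5^1 = 5, 5^2 = 3, 5^4 = 9
  5^5 = 5^4 * 5^1 = 9 * 5 mod 11
    9 * 5 = 45 = 1 mod 11
  5^5 = 1 mod 11
Result 1: 5 is a quadratic residue mod 11.
5^5 mod 11 = 1

1


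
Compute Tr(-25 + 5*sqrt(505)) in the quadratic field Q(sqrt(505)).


Tr(a + b*sqrt(d)) = (a + b*sqrt(d)) + (a - b*sqrt(d)) = 2a
= 2 * (-25)
= -50

-50


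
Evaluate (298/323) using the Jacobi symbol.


Compute (298/323) via quadratic reciprocity:
  pull out 2: (2/323) = -1  (since 323 mod 8 = 3)
  reciprocity: (149/323) -> +(323/149)
  reduce: (25/149)
  reciprocity: (25/149) -> +(149/25)
  reduce: (24/25)
  pull out 2: (2/25) = +1  (since 25 mod 8 = 1)
  pull out 2: (2/25) = +1  (since 25 mod 8 = 1)
  pull out 2: (2/25) = +1  (since 25 mod 8 = 1)
  reciprocity: (3/25) -> +(25/3)
  reduce: (1/3)
  (1/3) = 1
Product of signs = -1

-1


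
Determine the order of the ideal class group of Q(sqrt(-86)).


K = Q(sqrt(-86)). d mod 4 = 2, so D = disc(K) = 4d = -344
h(K) equals the number of primitive reduced positive-definite forms (a, b, c) = a*x^2 + b*x*y + c*y^2 with b^2 - 4ac = D,
where reduced means |b| <= a <= c, with b >= 0 whenever |b| = a or a = c, and primitive means gcd(a, b, c) = 1.
Reduced forces 3a^2 <= |D| = 344, so 1 <= a <= 10; b must have the parity of D, and c = (b^2 - D)/(4a) must be an integer >= a.
Enumerate a = 1..10, b in [-a, a]:
  a=1: (1, 0, 86)  [1]
  a=2: (2, 0, 43)  [1]
  a=3: (3, -2, 29), (3, 2, 29)  [2]
  a=4: none
  a=5: (5, -4, 18), (5, 4, 18)  [2]
  a=6: (6, -4, 15), (6, 4, 15)  [2]
  a=7..8: none
  a=9: (9, -4, 10), (9, 4, 10)  [2]
  a=10: none
Total reduced forms: 1 + 1 + 2 + 2 + 2 + 2 = 10
h = 10

10


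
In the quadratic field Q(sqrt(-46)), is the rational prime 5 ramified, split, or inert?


K = Q(sqrt(-46)). Since d mod 4 = 2, disc(K) = -184.
Check p | disc: -184 mod 5 = 1.
p does not divide disc. Compute Legendre symbol (d/p):
4^((5-1)/2) mod 5 = 1
(d/p) = 1, so p splits: (p) = P*P' with e=1, f=1, g=2.
Therefore p is split.

split


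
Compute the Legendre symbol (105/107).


p = 107 is prime, so compute (105/107) with the reciprocity algorithm (Jacobi-symbol steps: pull out 2s via (2/n), flip via reciprocity, reduce):
  reciprocity: (105/107) -> +(107/105)
  reduce: (2/105)
  pull out 2: (2/105) = +1  (since 105 mod 8 = 1)
  (1/105) = 1
Product of signs = 1
(105/107) = 1

1


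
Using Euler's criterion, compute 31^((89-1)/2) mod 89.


p = 89 is prime and the exponent is (p-1)/2 = 44, so by Euler's criterion 31^44 = (31/89) = +1 or -1 mod 89.
Compute by square-and-multiply:
  44 = 32 + 8 + 4 (binary 101100)
  Repeated squaring mod 89: 31^1 = 31, 31^2 = 71, 31^4 = 57, 31^8 = 45, 31^16 = 67, 31^32 = 39
  31^44 = 31^32 * 31^8 * 31^4 = 39 * 45 * 57 mod 89
    39 * 45 = 1755 = 64 mod 89
    64 * 57 = 3648 = 88 mod 89
  31^44 = 88 mod 89
Result 88 = p - 1 = -1 mod 89: 31 is a quadratic non-residue mod 89. As a residue in [0, p-1] the value is 88.
31^44 mod 89 = 88

88


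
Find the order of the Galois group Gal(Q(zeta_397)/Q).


|Gal(Q(zeta_397)/Q)| = phi(397)
= 396

396


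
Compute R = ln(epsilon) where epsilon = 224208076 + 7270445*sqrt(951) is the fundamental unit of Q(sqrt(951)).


epsilon = 224208076 + 7270445*sqrt(951)
= 4.4842e+08
R = ln(4.4842e+08)
= 19.9212

19.9212


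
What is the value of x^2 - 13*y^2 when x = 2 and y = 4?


x^2 - d*y^2
= 2^2 - 13*4^2
= 4 - 208
= -204

-204


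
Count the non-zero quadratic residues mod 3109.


For prime p, the number of non-zero quadratic residues is (p-1)/2.
= (3109-1)/2
= 1554

1554


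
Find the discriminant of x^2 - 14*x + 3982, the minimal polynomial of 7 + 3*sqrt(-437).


The element 7 + 3*sqrt(-437) has minimal polynomial:
x^2 - 14*x + 3982
Discriminant = (-14)^2 - 4*(3982)
= 196 - 15928
= -15732

-15732


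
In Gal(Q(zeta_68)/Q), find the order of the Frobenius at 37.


The Frobenius at p in Gal(Q(zeta_n)/Q) = (Z/nZ)* is the class of p, so its order is ord_68(37), the smallest k >= 1 with 37^k = 1 mod 68.
n = 68 = 2^2 * 17, phi(68) = 32; the order divides phi(n).
Divisors of 32: 1, 2, 4, 8, 16, 32
Repeated squaring mod 68: 37^1 = 37, 37^2 = 9, 37^4 = 13, 37^8 = 33, 37^16 = 1, 37^32 = 1
Test divisors in increasing order:
  k=1: 37^1 = 37 mod 68
  k=2: 37^2 = 9 mod 68
  k=4: 37^4 = 13 mod 68
  k=8: 37^8 = 33 mod 68
  k=16: 37^16 = 1 mod 68  <- first divisor giving 1
Order = 16

16


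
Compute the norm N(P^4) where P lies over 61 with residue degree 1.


N(P^a) = p^(a*f)
= 61^(4*1)
= 61^4
= 13845841

13845841


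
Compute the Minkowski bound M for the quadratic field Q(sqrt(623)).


d = 623, d mod 4 = 3, so disc(K) = 4d = 2492; |disc(K)| = 2492
Real quadratic field, so n = 2, s = r2 = 0, r1 = 2
M = (n!/n^n) * (4/pi)^s * sqrt(|disc(K)|) = (2!/2^2) * (4/pi)^0 * sqrt(2492)
= 0.5 * 1.000000 * 49.919936
= 24.9600

24.9600


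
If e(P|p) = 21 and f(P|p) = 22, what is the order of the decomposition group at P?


|D_P| = e * f
= 21 * 22
= 462

462


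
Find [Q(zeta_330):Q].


The degree equals Euler's totient phi(330).
330 = 2 * 3 * 5 * 11
phi(330) = 80

80


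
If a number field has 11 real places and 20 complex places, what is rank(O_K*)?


By Dirichlet's unit theorem:
rank = r1 + r2 - 1
= 11 + 20 - 1
= 30

30


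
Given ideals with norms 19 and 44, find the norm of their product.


N(IJ) = N(I) * N(J)
= 19 * 44
= 836

836


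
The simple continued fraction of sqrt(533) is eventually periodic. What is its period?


Run the CF algorithm for sqrt(533).
a_0 = floor(sqrt(533)) = 23; set m_0=0, q_0=1.
Recurrence: m' = q*a - m,  q' = (d - m'^2)/q,  a' = floor((a_0 + m')/q').
  step 1: m=23, q=4, a=11
  step 2: m=21, q=23, a=1
  step 3: m=2, q=23, a=1
  step 4: m=21, q=4, a=11
  step 5: m=23, q=1, a=46
a_5 = 2*a_0 = 46, so the period closes here.
sqrt(533) = [23; 11, 1, 1, 11, 46]
Period length = 5

5


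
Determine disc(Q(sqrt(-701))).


For K = Q(sqrt(d)) with d squarefree: disc(K) = d if d = 1 mod 4, and disc(K) = 4d if d = 2 or 3 mod 4.
Here d = -701, and d mod 4 = 3.
d = 3 mod 4, not 1 (O_K = Z[sqrt(d)]), so disc(K) = 4d = 4 * (-701) = -2804

-2804


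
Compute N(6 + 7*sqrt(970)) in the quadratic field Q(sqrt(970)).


N(a + b*sqrt(d)) = a^2 - d*b^2
= (6)^2 - (970)*(7)^2
= 36 - 47530
= -47494

-47494


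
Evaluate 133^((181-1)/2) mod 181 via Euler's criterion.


p = 181 is prime and the exponent is (p-1)/2 = 90, so by Euler's criterion 133^90 = (133/181) = +1 or -1 mod 181.
Compute by square-and-multiply:
  90 = 64 + 16 + 8 + 2 (binary 1011010)
  Repeated squaring mod 181: 133^1 = 133, 133^2 = 132, 133^4 = 48, 133^8 = 132, 133^16 = 48, 133^32 = 132, 133^64 = 48
  133^90 = 133^64 * 133^16 * 133^8 * 133^2 = 48 * 48 * 132 * 132 mod 181
    48 * 48 = 2304 = 132 mod 181
    132 * 132 = 17424 = 48 mod 181
    48 * 132 = 6336 = 1 mod 181
  133^90 = 1 mod 181
Result 1: 133 is a quadratic residue mod 181.
133^90 mod 181 = 1

1


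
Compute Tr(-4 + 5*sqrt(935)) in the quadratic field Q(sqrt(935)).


Tr(a + b*sqrt(d)) = (a + b*sqrt(d)) + (a - b*sqrt(d)) = 2a
= 2 * (-4)
= -8

-8


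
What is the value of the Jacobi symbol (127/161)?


Compute (127/161) via quadratic reciprocity:
  reciprocity: (127/161) -> +(161/127)
  reduce: (34/127)
  pull out 2: (2/127) = +1  (since 127 mod 8 = 7)
  reciprocity: (17/127) -> +(127/17)
  reduce: (8/17)
  pull out 2: (2/17) = +1  (since 17 mod 8 = 1)
  pull out 2: (2/17) = +1  (since 17 mod 8 = 1)
  pull out 2: (2/17) = +1  (since 17 mod 8 = 1)
  (1/17) = 1
Product of signs = 1

1


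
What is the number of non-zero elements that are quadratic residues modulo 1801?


For prime p, the number of non-zero quadratic residues is (p-1)/2.
= (1801-1)/2
= 900

900


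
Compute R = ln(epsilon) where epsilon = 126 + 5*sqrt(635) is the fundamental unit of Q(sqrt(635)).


epsilon = 126 + 5*sqrt(635)
= 251.9960
R = ln(251.9960)
= 5.5294

5.5294


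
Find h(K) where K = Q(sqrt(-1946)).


K = Q(sqrt(-1946)). d mod 4 = 2, so D = disc(K) = 4d = -7784
h(K) equals the number of primitive reduced positive-definite forms (a, b, c) = a*x^2 + b*x*y + c*y^2 with b^2 - 4ac = D,
where reduced means |b| <= a <= c, with b >= 0 whenever |b| = a or a = c, and primitive means gcd(a, b, c) = 1.
Reduced forces 3a^2 <= |D| = 7784, so 1 <= a <= 50; b must have the parity of D, and c = (b^2 - D)/(4a) must be an integer >= a.
Enumerate a = 1..50, b in [-a, a]:
  a=1: (1, 0, 1946)  [1]
  a=2: (2, 0, 973)  [1]
  a=3: (3, -2, 649), (3, 2, 649)  [2]
  a=4: none
  a=5: (5, -4, 390), (5, 4, 390)  [2]
  a=6: (6, -4, 325), (6, 4, 325)  [2]
  a=7: (7, 0, 278)  [1]
  a=8: none
  a=9: (9, -8, 218), (9, 8, 218)  [2]
  a=10: (10, -4, 195), (10, 4, 195)  [2]
  a=11: (11, -2, 177), (11, 2, 177)  [2]
  a=12: none
  a=13: (13, -4, 150), (13, 4, 150)  [2]
  a=14: (14, 0, 139)  [1]
  a=15: (15, -14, 133), (15, -4, 130), (15, 4, 130), (15, 14, 133)  [4]
  a=16: none
  a=17: (17, -6, 115), (17, 6, 115)  [2]
  a=18: (18, -8, 109), (18, 8, 109)  [2]
  a=19: (19, -14, 105), (19, 14, 105)  [2]
  a=20: none
  a=21: (21, -14, 95), (21, 14, 95)  [2]
  a=22: (22, -20, 93), (22, 20, 93)  [2]
  a=23: (23, -6, 85), (23, 6, 85)  [2]
  a=24: none
  a=25: (25, -4, 78), (25, 4, 78)  [2]
  a=26: (26, -4, 75), (26, 4, 75)  [2]
  a=27: (27, -10, 73), (27, 10, 73)  [2]
  a=28..29: none
  a=30: (30, -16, 67), (30, -4, 65), (30, 4, 65), (30, 16, 67)  [4]
  a=31: (31, -20, 66), (31, 20, 66)  [2]
  a=32: none
  a=33: (33, -20, 62), (33, -2, 59), (33, 2, 59), (33, 20, 62)  [4]
  a=34: (34, -28, 63), (34, 28, 63)  [2]
  a=35: (35, -14, 57), (35, 14, 57)  [2]
  a=36..37: none
  a=38: (38, -24, 55), (38, 24, 55)  [2]
  a=39: (39, -22, 53), (39, -4, 50), (39, 4, 50), (39, 22, 53)  [4]
  a=40..41: none
  a=42: (42, -28, 51), (42, 28, 51)  [2]
  a=43..44: none
  a=45: (45, -44, 54), (45, -26, 47), (45, 26, 47), (45, 44, 54)  [4]
  a=46: (46, -40, 51), (46, 40, 51)  [2]
  a=47..50: none
Total reduced forms: 1 + 1 + 2 + 2 + 2 + 1 + 2 + 2 + 2 + 2 + 1 + 4 + 2 + 2 + 2 + 2 + 2 + 2 + 2 + 2 + 2 + 4 + 2 + 4 + 2 + 2 + 2 + 4 + 2 + 4 + 2 = 68
h = 68

68


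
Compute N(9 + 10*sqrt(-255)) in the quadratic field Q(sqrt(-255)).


N(a + b*sqrt(d)) = a^2 - d*b^2
= (9)^2 - (-255)*(10)^2
= 81 + 25500
= 25581

25581


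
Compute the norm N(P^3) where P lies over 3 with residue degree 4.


N(P^a) = p^(a*f)
= 3^(3*4)
= 3^12
= 531441

531441


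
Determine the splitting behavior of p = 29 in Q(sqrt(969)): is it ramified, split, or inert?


K = Q(sqrt(969)). Since d mod 4 = 1, disc(K) = 969.
Check p | disc: 969 mod 29 = 12.
p does not divide disc. Compute Legendre symbol (d/p):
12^((29-1)/2) mod 29 = -1
(d/p) = -1, so p is inert: (p) stays prime with e=1, f=2, g=1.
Therefore p is inert.

inert


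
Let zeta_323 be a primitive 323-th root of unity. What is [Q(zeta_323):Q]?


The degree equals Euler's totient phi(323).
323 = 17 * 19
phi(323) = 288

288


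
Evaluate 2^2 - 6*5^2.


x^2 - d*y^2
= 2^2 - 6*5^2
= 4 - 150
= -146

-146


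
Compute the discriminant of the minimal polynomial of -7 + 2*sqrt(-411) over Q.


The element -7 + 2*sqrt(-411) has minimal polynomial:
x^2 + 14*x + 1693
Discriminant = (14)^2 - 4*(1693)
= 196 - 6772
= -6576

-6576


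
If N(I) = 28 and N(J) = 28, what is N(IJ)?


N(IJ) = N(I) * N(J)
= 28 * 28
= 784

784


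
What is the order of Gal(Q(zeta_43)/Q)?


|Gal(Q(zeta_43)/Q)| = phi(43)
= 42

42


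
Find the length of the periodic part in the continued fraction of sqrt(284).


Run the CF algorithm for sqrt(284).
a_0 = floor(sqrt(284)) = 16; set m_0=0, q_0=1.
Recurrence: m' = q*a - m,  q' = (d - m'^2)/q,  a' = floor((a_0 + m')/q').
  step 1: m=16, q=28, a=1
  step 2: m=12, q=5, a=5
  step 3: m=13, q=23, a=1
  step 4: m=10, q=8, a=3
  step 5: m=14, q=11, a=2
  step 6: m=8, q=20, a=1
  step 7: m=12, q=7, a=4
  step 8: m=16, q=4, a=8
  step 9: m=16, q=7, a=4
  step 10: m=12, q=20, a=1
  step 11: m=8, q=11, a=2
  step 12: m=14, q=8, a=3
  step 13: m=10, q=23, a=1
  step 14: m=13, q=5, a=5
  step 15: m=12, q=28, a=1
  step 16: m=16, q=1, a=32
a_16 = 2*a_0 = 32, so the period closes here.
sqrt(284) = [16; 1, 5, 1, 3, 2, 1, 4, 8, 4, 1, 2, 3, 1, 5, 1, 32]
Period length = 16

16


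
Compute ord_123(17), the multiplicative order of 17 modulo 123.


We want ord_123(17), the smallest k >= 1 with 17^k = 1 mod 123.
n = 123 = 3 * 41, phi(123) = 80; the order divides phi(n).
Divisors of 80: 1, 2, 4, 5, 8, 10, 16, 20, 40, 80
Repeated squaring mod 123: 17^1 = 17, 17^2 = 43, 17^4 = 4, 17^8 = 16, 17^16 = 10, 17^32 = 100, 17^64 = 37
Test divisors in increasing order:
  k=1: 17^1 = 17 mod 123
  k=2: 17^2 = 43 mod 123
  k=4: 17^4 = 4 mod 123
  k=5: 17^5 = 4 * 17 = 68 mod 123
  k=8: 17^8 = 16 mod 123
  k=10: 17^10 = 16 * 43 = 73 mod 123
  k=16: 17^16 = 10 mod 123
  k=20: 17^20 = 10 * 4 = 40 mod 123
  k=40: 17^40 = 100 * 16 = 1 mod 123  <- first divisor giving 1
Order = 40

40


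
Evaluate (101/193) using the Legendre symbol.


p = 193 is prime, so compute (101/193) with the reciprocity algorithm (Jacobi-symbol steps: pull out 2s via (2/n), flip via reciprocity, reduce):
  reciprocity: (101/193) -> +(193/101)
  reduce: (92/101)
  pull out 2: (2/101) = -1  (since 101 mod 8 = 5)
  pull out 2: (2/101) = -1  (since 101 mod 8 = 5)
  reciprocity: (23/101) -> +(101/23)
  reduce: (9/23)
  reciprocity: (9/23) -> +(23/9)
  reduce: (5/9)
  reciprocity: (5/9) -> +(9/5)
  reduce: (4/5)
  pull out 2: (2/5) = -1  (since 5 mod 8 = 5)
  pull out 2: (2/5) = -1  (since 5 mod 8 = 5)
  (1/5) = 1
Product of signs = 1
(101/193) = 1

1


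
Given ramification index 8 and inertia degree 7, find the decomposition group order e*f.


|D_P| = e * f
= 8 * 7
= 56

56


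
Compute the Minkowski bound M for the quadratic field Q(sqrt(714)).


d = 714, d mod 4 = 2, so disc(K) = 4d = 2856; |disc(K)| = 2856
Real quadratic field, so n = 2, s = r2 = 0, r1 = 2
M = (n!/n^n) * (4/pi)^s * sqrt(|disc(K)|) = (2!/2^2) * (4/pi)^0 * sqrt(2856)
= 0.5 * 1.000000 * 53.441557
= 26.7208

26.7208


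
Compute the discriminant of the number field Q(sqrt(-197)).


For K = Q(sqrt(d)) with d squarefree: disc(K) = d if d = 1 mod 4, and disc(K) = 4d if d = 2 or 3 mod 4.
Here d = -197, and d mod 4 = 3.
d = 3 mod 4, not 1 (O_K = Z[sqrt(d)]), so disc(K) = 4d = 4 * (-197) = -788

-788


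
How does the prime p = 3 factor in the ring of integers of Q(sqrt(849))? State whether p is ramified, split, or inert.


K = Q(sqrt(849)). Since d mod 4 = 1, disc(K) = 849.
Check p | disc: 849 mod 3 = 0.
p divides disc, so p ramifies: (p) = P^2 with e=2, f=1, g=1.
Therefore p is ramified.

ramified


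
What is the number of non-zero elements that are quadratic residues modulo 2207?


For prime p, the number of non-zero quadratic residues is (p-1)/2.
= (2207-1)/2
= 1103

1103


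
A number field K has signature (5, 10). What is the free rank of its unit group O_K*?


By Dirichlet's unit theorem:
rank = r1 + r2 - 1
= 5 + 10 - 1
= 14

14


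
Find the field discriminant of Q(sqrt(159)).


For K = Q(sqrt(d)) with d squarefree: disc(K) = d if d = 1 mod 4, and disc(K) = 4d if d = 2 or 3 mod 4.
Here d = 159, and d mod 4 = 3.
d = 3 mod 4, not 1 (O_K = Z[sqrt(d)]), so disc(K) = 4d = 4 * (159) = 636

636


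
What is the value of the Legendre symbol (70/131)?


p = 131 is prime, so compute (70/131) with the reciprocity algorithm (Jacobi-symbol steps: pull out 2s via (2/n), flip via reciprocity, reduce):
  pull out 2: (2/131) = -1  (since 131 mod 8 = 3)
  reciprocity: (35/131) -> -(131/35)
  reduce: (26/35)
  pull out 2: (2/35) = -1  (since 35 mod 8 = 3)
  reciprocity: (13/35) -> +(35/13)
  reduce: (9/13)
  reciprocity: (9/13) -> +(13/9)
  reduce: (4/9)
  pull out 2: (2/9) = +1  (since 9 mod 8 = 1)
  pull out 2: (2/9) = +1  (since 9 mod 8 = 1)
  (1/9) = 1
Product of signs = -1
(70/131) = -1

-1


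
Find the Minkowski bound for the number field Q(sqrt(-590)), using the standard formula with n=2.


d = -590, d mod 4 = 2, so disc(K) = 4d = -2360; |disc(K)| = 2360
Imaginary quadratic field, so n = 2, s = r2 = 1, r1 = 0
M = (n!/n^n) * (4/pi)^s * sqrt(|disc(K)|) = (2!/2^2) * (4/pi)^1 * sqrt(2360)
= 0.5 * 1.273240 * 48.579831
= 30.9269

30.9269


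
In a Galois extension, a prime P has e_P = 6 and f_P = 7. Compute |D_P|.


|D_P| = e * f
= 6 * 7
= 42

42


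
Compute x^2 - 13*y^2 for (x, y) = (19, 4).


x^2 - d*y^2
= 19^2 - 13*4^2
= 361 - 208
= 153

153


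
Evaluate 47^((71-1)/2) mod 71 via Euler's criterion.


p = 71 is prime and the exponent is (p-1)/2 = 35, so by Euler's criterion 47^35 = (47/71) = +1 or -1 mod 71.
Compute by square-and-multiply:
  35 = 32 + 2 + 1 (binary 100011)
  Repeated squaring mod 71: 47^1 = 47, 47^2 = 8, 47^4 = 64, 47^8 = 49, 47^16 = 58, 47^32 = 27
  47^35 = 47^32 * 47^2 * 47^1 = 27 * 8 * 47 mod 71
    27 * 8 = 216 = 3 mod 71
    3 * 47 = 141 = 70 mod 71
  47^35 = 70 mod 71
Result 70 = p - 1 = -1 mod 71: 47 is a quadratic non-residue mod 71. As a residue in [0, p-1] the value is 70.
47^35 mod 71 = 70

70


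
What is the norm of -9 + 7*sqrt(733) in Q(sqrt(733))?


N(a + b*sqrt(d)) = a^2 - d*b^2
= (-9)^2 - (733)*(7)^2
= 81 - 35917
= -35836

-35836


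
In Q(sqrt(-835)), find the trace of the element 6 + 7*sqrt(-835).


Tr(a + b*sqrt(d)) = (a + b*sqrt(d)) + (a - b*sqrt(d)) = 2a
= 2 * (6)
= 12

12


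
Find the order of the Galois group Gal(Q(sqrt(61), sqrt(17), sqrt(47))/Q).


The 3 square roots of distinct primes are multiplicatively independent over Q,
so [K:Q] = 2^3 and Gal(K/Q) is isomorphic to (Z/2Z)^3.
|Gal| = 2^3 = 8

8


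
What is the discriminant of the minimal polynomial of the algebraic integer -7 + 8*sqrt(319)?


The element -7 + 8*sqrt(319) has minimal polynomial:
x^2 + 14*x - 20367
Discriminant = (14)^2 - 4*(-20367)
= 196 + 81468
= 81664

81664


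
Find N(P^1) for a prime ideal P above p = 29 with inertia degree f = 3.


N(P^a) = p^(a*f)
= 29^(1*3)
= 29^3
= 24389

24389


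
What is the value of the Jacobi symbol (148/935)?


Compute (148/935) via quadratic reciprocity:
  pull out 2: (2/935) = +1  (since 935 mod 8 = 7)
  pull out 2: (2/935) = +1  (since 935 mod 8 = 7)
  reciprocity: (37/935) -> +(935/37)
  reduce: (10/37)
  pull out 2: (2/37) = -1  (since 37 mod 8 = 5)
  reciprocity: (5/37) -> +(37/5)
  reduce: (2/5)
  pull out 2: (2/5) = -1  (since 5 mod 8 = 5)
  (1/5) = 1
Product of signs = 1

1


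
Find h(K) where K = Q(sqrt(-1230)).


K = Q(sqrt(-1230)). d mod 4 = 2, so D = disc(K) = 4d = -4920
h(K) equals the number of primitive reduced positive-definite forms (a, b, c) = a*x^2 + b*x*y + c*y^2 with b^2 - 4ac = D,
where reduced means |b| <= a <= c, with b >= 0 whenever |b| = a or a = c, and primitive means gcd(a, b, c) = 1.
Reduced forces 3a^2 <= |D| = 4920, so 1 <= a <= 40; b must have the parity of D, and c = (b^2 - D)/(4a) must be an integer >= a.
Enumerate a = 1..40, b in [-a, a]:
  a=1: (1, 0, 1230)  [1]
  a=2: (2, 0, 615)  [1]
  a=3: (3, 0, 410)  [1]
  a=4: none
  a=5: (5, 0, 246)  [1]
  a=6: (6, 0, 205)  [1]
  a=7: (7, -6, 177), (7, 6, 177)  [2]
  a=8..9: none
  a=10: (10, 0, 123)  [1]
  a=11..13: none
  a=14: (14, -8, 89), (14, 8, 89)  [2]
  a=15: (15, 0, 82)  [1]
  a=16..18: none
  a=19: (19, -18, 69), (19, 18, 69)  [2]
  a=20: none
  a=21: (21, -6, 59), (21, 6, 59)  [2]
  a=22: none
  a=23: (23, -18, 57), (23, 18, 57)  [2]
  a=24..29: none
  a=30: (30, 0, 41)  [1]
  a=31: (31, -28, 46), (31, 28, 46)  [2]
  a=32..34: none
  a=35: (35, -20, 38), (35, 20, 38)  [2]
  a=36: none
  a=37: (37, -36, 42), (37, 36, 42)  [2]
  a=38..40: none
Total reduced forms: 1 + 1 + 1 + 1 + 1 + 2 + 1 + 2 + 1 + 2 + 2 + 2 + 1 + 2 + 2 + 2 = 24
h = 24

24


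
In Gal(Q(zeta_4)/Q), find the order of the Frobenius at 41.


The Frobenius at p in Gal(Q(zeta_n)/Q) = (Z/nZ)* is the class of p, so its order is ord_4(41), the smallest k >= 1 with 41^k = 1 mod 4.
n = 4 = 2^2, phi(4) = 2; the order divides phi(n).
Divisors of 2: 1, 2
Repeated squaring mod 4: 41^1 = 1, 41^2 = 1
Test divisors in increasing order:
  k=1: 41^1 = 1 mod 4  <- first divisor giving 1
Order = 1

1


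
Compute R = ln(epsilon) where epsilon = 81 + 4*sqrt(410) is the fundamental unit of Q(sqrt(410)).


epsilon = 81 + 4*sqrt(410)
= 161.9938
R = ln(161.9938)
= 5.0876

5.0876


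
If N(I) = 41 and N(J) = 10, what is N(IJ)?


N(IJ) = N(I) * N(J)
= 41 * 10
= 410

410


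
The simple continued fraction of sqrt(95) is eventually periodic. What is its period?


Run the CF algorithm for sqrt(95).
a_0 = floor(sqrt(95)) = 9; set m_0=0, q_0=1.
Recurrence: m' = q*a - m,  q' = (d - m'^2)/q,  a' = floor((a_0 + m')/q').
  step 1: m=9, q=14, a=1
  step 2: m=5, q=5, a=2
  step 3: m=5, q=14, a=1
  step 4: m=9, q=1, a=18
a_4 = 2*a_0 = 18, so the period closes here.
sqrt(95) = [9; 1, 2, 1, 18]
Period length = 4

4


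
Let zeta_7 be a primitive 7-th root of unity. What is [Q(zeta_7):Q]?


The degree equals Euler's totient phi(7).
7 = 7
phi(7) = 6

6


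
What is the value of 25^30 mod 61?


p = 61 is prime and the exponent is (p-1)/2 = 30, so by Euler's criterion 25^30 = (25/61) = +1 or -1 mod 61.
Compute by square-and-multiply:
  30 = 16 + 8 + 4 + 2 (binary 11110)
  Repeated squaring mod 61: 25^1 = 25, 25^2 = 15, 25^4 = 42, 25^8 = 56, 25^16 = 25
  25^30 = 25^16 * 25^8 * 25^4 * 25^2 = 25 * 56 * 42 * 15 mod 61
    25 * 56 = 1400 = 58 mod 61
    58 * 42 = 2436 = 57 mod 61
    57 * 15 = 855 = 1 mod 61
  25^30 = 1 mod 61
Result 1: 25 is a quadratic residue mod 61.
25^30 mod 61 = 1

1


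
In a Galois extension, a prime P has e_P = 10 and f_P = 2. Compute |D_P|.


|D_P| = e * f
= 10 * 2
= 20

20


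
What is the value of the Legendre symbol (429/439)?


p = 439 is prime, so compute (429/439) with the reciprocity algorithm (Jacobi-symbol steps: pull out 2s via (2/n), flip via reciprocity, reduce):
  reciprocity: (429/439) -> +(439/429)
  reduce: (10/429)
  pull out 2: (2/429) = -1  (since 429 mod 8 = 5)
  reciprocity: (5/429) -> +(429/5)
  reduce: (4/5)
  pull out 2: (2/5) = -1  (since 5 mod 8 = 5)
  pull out 2: (2/5) = -1  (since 5 mod 8 = 5)
  (1/5) = 1
Product of signs = -1
(429/439) = -1

-1


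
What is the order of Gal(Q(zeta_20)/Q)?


|Gal(Q(zeta_20)/Q)| = phi(20)
= 8

8


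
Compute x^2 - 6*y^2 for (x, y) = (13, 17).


x^2 - d*y^2
= 13^2 - 6*17^2
= 169 - 1734
= -1565

-1565


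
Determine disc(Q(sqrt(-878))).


For K = Q(sqrt(d)) with d squarefree: disc(K) = d if d = 1 mod 4, and disc(K) = 4d if d = 2 or 3 mod 4.
Here d = -878, and d mod 4 = 2.
d = 2 mod 4, not 1 (O_K = Z[sqrt(d)]), so disc(K) = 4d = 4 * (-878) = -3512

-3512


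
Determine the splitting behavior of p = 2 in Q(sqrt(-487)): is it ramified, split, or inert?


K = Q(sqrt(-487)). Since d mod 4 = 1, disc(K) = -487.
Check p | disc: -487 mod 2 = 1.
p=2 does not divide disc (d is 1 mod 4). 2 splits iff d = 1 mod 8.
d mod 8 = 1, so (d/2) = 1.
(d/p) = 1, so p splits: (p) = P*P' with e=1, f=1, g=2.
Therefore p is split.

split


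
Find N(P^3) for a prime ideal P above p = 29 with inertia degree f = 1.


N(P^a) = p^(a*f)
= 29^(3*1)
= 29^3
= 24389

24389


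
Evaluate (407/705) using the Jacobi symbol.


Compute (407/705) via quadratic reciprocity:
  reciprocity: (407/705) -> +(705/407)
  reduce: (298/407)
  pull out 2: (2/407) = +1  (since 407 mod 8 = 7)
  reciprocity: (149/407) -> +(407/149)
  reduce: (109/149)
  reciprocity: (109/149) -> +(149/109)
  reduce: (40/109)
  pull out 2: (2/109) = -1  (since 109 mod 8 = 5)
  pull out 2: (2/109) = -1  (since 109 mod 8 = 5)
  pull out 2: (2/109) = -1  (since 109 mod 8 = 5)
  reciprocity: (5/109) -> +(109/5)
  reduce: (4/5)
  pull out 2: (2/5) = -1  (since 5 mod 8 = 5)
  pull out 2: (2/5) = -1  (since 5 mod 8 = 5)
  (1/5) = 1
Product of signs = -1

-1


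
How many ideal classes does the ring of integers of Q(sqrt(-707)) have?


K = Q(sqrt(-707)). d mod 4 = 1, so D = disc(K) = d = -707
h(K) equals the number of primitive reduced positive-definite forms (a, b, c) = a*x^2 + b*x*y + c*y^2 with b^2 - 4ac = D,
where reduced means |b| <= a <= c, with b >= 0 whenever |b| = a or a = c, and primitive means gcd(a, b, c) = 1.
Reduced forces 3a^2 <= |D| = 707, so 1 <= a <= 15; b must have the parity of D, and c = (b^2 - D)/(4a) must be an integer >= a.
Enumerate a = 1..15, b in [-a, a]:
  a=1: (1, 1, 177)  [1]
  a=2: none
  a=3: (3, -1, 59), (3, 1, 59)  [2]
  a=4..6: none
  a=7: (7, 7, 27)  [1]
  a=8: none
  a=9: (9, -7, 21), (9, 7, 21)  [2]
  a=10..15: none
Total reduced forms: 1 + 2 + 1 + 2 = 6
h = 6

6


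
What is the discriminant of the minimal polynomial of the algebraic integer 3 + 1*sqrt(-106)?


The element 3 + 1*sqrt(-106) has minimal polynomial:
x^2 - 6*x + 115
Discriminant = (-6)^2 - 4*(115)
= 36 - 460
= -424

-424


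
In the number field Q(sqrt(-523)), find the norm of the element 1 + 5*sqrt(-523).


N(a + b*sqrt(d)) = a^2 - d*b^2
= (1)^2 - (-523)*(5)^2
= 1 + 13075
= 13076

13076


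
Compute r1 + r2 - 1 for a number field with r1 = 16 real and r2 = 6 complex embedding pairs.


By Dirichlet's unit theorem:
rank = r1 + r2 - 1
= 16 + 6 - 1
= 21

21


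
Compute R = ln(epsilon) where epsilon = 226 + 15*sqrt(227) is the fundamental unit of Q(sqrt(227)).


epsilon = 226 + 15*sqrt(227)
= 451.9978
R = ln(451.9978)
= 6.1137

6.1137


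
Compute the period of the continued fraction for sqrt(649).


Run the CF algorithm for sqrt(649).
a_0 = floor(sqrt(649)) = 25; set m_0=0, q_0=1.
Recurrence: m' = q*a - m,  q' = (d - m'^2)/q,  a' = floor((a_0 + m')/q').
  step 1: m=25, q=24, a=2
  step 2: m=23, q=5, a=9
  step 3: m=22, q=33, a=1
  step 4: m=11, q=16, a=2
  step 5: m=21, q=13, a=3
  step 6: m=18, q=25, a=1
  step 7: m=7, q=24, a=1
  step 8: m=17, q=15, a=2
  step 9: m=13, q=32, a=1
  step 10: m=19, q=9, a=4
  step 11: m=17, q=40, a=1
  step 12: m=23, q=3, a=16
  step 13: m=25, q=8, a=6
  step 14: m=23, q=15, a=3
  step 15: m=22, q=11, a=4
  step 16: m=22, q=15, a=3
  step 17: m=23, q=8, a=6
  step 18: m=25, q=3, a=16
  step 19: m=23, q=40, a=1
  step 20: m=17, q=9, a=4
  step 21: m=19, q=32, a=1
  step 22: m=13, q=15, a=2
  step 23: m=17, q=24, a=1
  step 24: m=7, q=25, a=1
  step 25: m=18, q=13, a=3
  step 26: m=21, q=16, a=2
  step 27: m=11, q=33, a=1
  step 28: m=22, q=5, a=9
  step 29: m=23, q=24, a=2
  step 30: m=25, q=1, a=50
a_30 = 2*a_0 = 50, so the period closes here.
sqrt(649) = [25; 2, 9, 1, 2, 3, 1, 1, 2, 1, 4, 1, 16, 6, 3, 4, 3, 6, 16, 1, 4, 1, 2, 1, 1, 3, 2, 1, 9, 2, 50]
Period length = 30

30


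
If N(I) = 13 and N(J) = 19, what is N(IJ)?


N(IJ) = N(I) * N(J)
= 13 * 19
= 247

247


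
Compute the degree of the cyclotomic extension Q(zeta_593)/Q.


The degree equals Euler's totient phi(593).
593 = 593
phi(593) = 592

592


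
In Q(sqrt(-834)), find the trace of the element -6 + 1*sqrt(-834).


Tr(a + b*sqrt(d)) = (a + b*sqrt(d)) + (a - b*sqrt(d)) = 2a
= 2 * (-6)
= -12

-12


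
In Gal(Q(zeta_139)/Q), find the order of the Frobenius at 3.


The Frobenius at p in Gal(Q(zeta_n)/Q) = (Z/nZ)* is the class of p, so its order is ord_139(3), the smallest k >= 1 with 3^k = 1 mod 139.
n = 139 = 139, phi(139) = 138; the order divides phi(n).
Divisors of 138: 1, 2, 3, 6, 23, 46, 69, 138
Repeated squaring mod 139: 3^1 = 3, 3^2 = 9, 3^4 = 81, 3^8 = 28, 3^16 = 89, 3^32 = 137, 3^64 = 4, 3^128 = 16
Test divisors in increasing order:
  k=1: 3^1 = 3 mod 139
  k=2: 3^2 = 9 mod 139
  k=3: 3^3 = 9 * 3 = 27 mod 139
  k=6: 3^6 = 81 * 9 = 34 mod 139
  k=23: 3^23 = 89 * 81 * 9 * 3 = 43 mod 139
  k=46: 3^46 = 137 * 28 * 81 * 9 = 42 mod 139
  k=69: 3^69 = 4 * 81 * 3 = 138 mod 139
  k=138: 3^138 = 16 * 28 * 9 = 1 mod 139  <- first divisor giving 1
Order = 138

138
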